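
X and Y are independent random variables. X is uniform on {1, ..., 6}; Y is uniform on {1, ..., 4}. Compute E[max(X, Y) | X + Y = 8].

Outcomes with X + Y = 8: (4,4), (5,3), (6,2), each with probability 1/24.
E[max(X, Y) | X + Y = 8] = (4 + 5 + 6) / 3 = 5.

5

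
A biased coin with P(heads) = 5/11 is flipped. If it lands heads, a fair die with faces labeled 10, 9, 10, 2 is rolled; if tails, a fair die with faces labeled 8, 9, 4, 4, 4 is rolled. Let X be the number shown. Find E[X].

E[X | heads] = (10+9+10+2)/4 = 31/4.
E[X | tails] = (8+9+4+4+4)/5 = 29/5.
By the law of total expectation,
E[X] = (5/11)·(31/4) + (6/11)·(29/5) = 1471/220.

1471/220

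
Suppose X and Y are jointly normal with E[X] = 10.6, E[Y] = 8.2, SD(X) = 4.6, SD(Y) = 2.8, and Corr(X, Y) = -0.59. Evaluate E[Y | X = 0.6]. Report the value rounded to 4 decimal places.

11.7913

E[Y | X=x] = μ_Y + ρ(σ_Y/σ_X)(x − μ_X) for jointly normal variables.
E[Y | X=0.6] = 8.2 + (-0.59)·(2.8/4.6)·(0.6 − (10.6)) = 8.2 + (-0.35913)·(-10) = 11.7913.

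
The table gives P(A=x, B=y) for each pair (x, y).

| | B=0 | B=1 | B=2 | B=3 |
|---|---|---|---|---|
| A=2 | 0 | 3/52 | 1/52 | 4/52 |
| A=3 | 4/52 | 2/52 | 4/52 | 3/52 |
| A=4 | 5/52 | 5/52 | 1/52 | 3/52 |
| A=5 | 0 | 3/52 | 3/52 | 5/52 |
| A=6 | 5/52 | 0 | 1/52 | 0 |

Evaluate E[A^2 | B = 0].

P(B = 0) = 7/26.
Σ A^2·P over the event = 9·(4/52) + 16·(5/52) + 36·(5/52) = 74/13.
E[A^2 | B = 0] = (74/13) / (7/26) = 148/7.

148/7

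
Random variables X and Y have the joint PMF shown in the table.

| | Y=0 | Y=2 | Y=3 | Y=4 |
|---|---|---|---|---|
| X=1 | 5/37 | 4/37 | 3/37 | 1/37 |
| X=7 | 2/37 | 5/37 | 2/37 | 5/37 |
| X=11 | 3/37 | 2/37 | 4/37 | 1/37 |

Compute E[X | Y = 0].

P(Y = 0) = 10/37.
Σ X·P over the event = 1·(5/37) + 7·(2/37) + 11·(3/37) = 52/37.
E[X | Y = 0] = (52/37) / (10/37) = 26/5.

26/5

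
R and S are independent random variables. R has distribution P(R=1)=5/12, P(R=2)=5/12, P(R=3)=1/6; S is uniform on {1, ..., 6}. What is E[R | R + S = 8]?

16/7

P(R + S = 8) = 7/72.
Summing R·P(x,y) over outcomes with R + S = 8 gives 2/9.
E[R | R + S = 8] = (2/9) / (7/72) = 16/7.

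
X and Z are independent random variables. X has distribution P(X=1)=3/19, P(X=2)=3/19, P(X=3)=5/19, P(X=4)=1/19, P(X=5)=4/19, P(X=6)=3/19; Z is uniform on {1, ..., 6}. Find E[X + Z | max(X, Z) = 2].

10/3

P(max(X, Z) = 2) = 3/38.
Summing (X+Z)·P(x,y) over outcomes with max(X, Z) = 2 gives 5/19.
E[X + Z | max(X, Z) = 2] = (5/19) / (3/38) = 10/3.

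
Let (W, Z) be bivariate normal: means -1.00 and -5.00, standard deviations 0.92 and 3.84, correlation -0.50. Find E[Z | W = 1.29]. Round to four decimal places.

The regression of Z on W has slope ρ·σ_Z/σ_W and passes through (μ_W, μ_Z).
E[Z | W=1.29] = -5.00 + (-0.50)·(3.84/0.92)·(1.29 − (-1.00)) = -5.00 + (-2.08696)·(2.29) = -9.7791.

-9.7791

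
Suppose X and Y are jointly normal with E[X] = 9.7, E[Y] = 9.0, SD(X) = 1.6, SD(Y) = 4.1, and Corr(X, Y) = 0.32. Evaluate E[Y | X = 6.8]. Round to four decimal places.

For a bivariate normal, E[Y | X=x] = μ_Y + ρ·(σ_Y/σ_X)·(x − μ_X).
E[Y | X=6.8] = 9.0 + (0.32)·(4.1/1.6)·(6.8 − (9.7)) = 9.0 + (0.82)·(-2.9) = 6.6220.

6.6220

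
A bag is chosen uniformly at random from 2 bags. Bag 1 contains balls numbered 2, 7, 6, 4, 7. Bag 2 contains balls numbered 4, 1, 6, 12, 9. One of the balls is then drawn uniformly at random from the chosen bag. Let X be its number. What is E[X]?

29/5

E[X | bag 1] = (2+7+6+4+7)/5 = 26/5.
E[X | bag 2] = (4+1+6+12+9)/5 = 32/5.
By the law of total expectation,
E[X] = (1/2)·(26/5) + (1/2)·(32/5) = 29/5.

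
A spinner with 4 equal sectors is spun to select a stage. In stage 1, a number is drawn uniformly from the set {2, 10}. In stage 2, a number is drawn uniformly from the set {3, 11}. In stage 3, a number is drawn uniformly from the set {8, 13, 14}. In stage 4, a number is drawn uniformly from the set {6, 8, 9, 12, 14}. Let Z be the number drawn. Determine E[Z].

E[Z | stage 1] = (2+10)/2 = 6.
E[Z | stage 2] = (3+11)/2 = 7.
E[Z | stage 3] = (8+13+14)/3 = 35/3.
E[Z | stage 4] = (6+8+9+12+14)/5 = 49/5.
By the law of total expectation,
E[Z] = (1/4)·(6) + (1/4)·(7) + (1/4)·(35/3) + (1/4)·(49/5) = 517/60.

517/60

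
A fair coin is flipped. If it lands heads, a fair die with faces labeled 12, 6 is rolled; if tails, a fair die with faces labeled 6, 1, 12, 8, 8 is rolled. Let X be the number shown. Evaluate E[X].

8

E[X | heads] = (12+6)/2 = 9.
E[X | tails] = (6+1+12+8+8)/5 = 7.
By the law of total expectation,
E[X] = (1/2)·(9) + (1/2)·(7) = 8.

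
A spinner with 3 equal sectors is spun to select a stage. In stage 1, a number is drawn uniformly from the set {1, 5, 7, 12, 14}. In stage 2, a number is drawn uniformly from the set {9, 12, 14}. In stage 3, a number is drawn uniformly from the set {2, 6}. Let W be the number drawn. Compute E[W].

E[W | stage 1] = (1+5+7+12+14)/5 = 39/5.
E[W | stage 2] = (9+12+14)/3 = 35/3.
E[W | stage 3] = (2+6)/2 = 4.
E[W] = (1/3)·(39/5) + (1/3)·(35/3) + (1/3)·(4) = 352/45.

352/45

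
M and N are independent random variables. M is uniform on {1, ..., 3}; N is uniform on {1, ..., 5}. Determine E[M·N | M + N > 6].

37/3

Outcomes with M + N > 6: (2,5), (3,4), (3,5), each with probability 1/15.
E[M·N | M + N > 6] = (10 + 12 + 15) / 3 = 37/3.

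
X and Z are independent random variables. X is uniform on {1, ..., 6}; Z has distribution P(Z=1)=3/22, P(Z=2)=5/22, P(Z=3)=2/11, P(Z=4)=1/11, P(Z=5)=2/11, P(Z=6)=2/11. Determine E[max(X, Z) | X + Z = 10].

P(X + Z = 10) = 5/66.
Summing max(X,Z)·P(x,y) over outcomes with X + Z = 10 gives 14/33.
E[max(X, Z) | X + Z = 10] = (14/33) / (5/66) = 28/5.

28/5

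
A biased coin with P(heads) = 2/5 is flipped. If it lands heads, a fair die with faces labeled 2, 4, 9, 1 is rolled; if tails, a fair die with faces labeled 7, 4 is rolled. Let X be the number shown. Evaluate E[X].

E[X | heads] = (2+4+9+1)/4 = 4.
E[X | tails] = (7+4)/2 = 11/2.
E[X] = (2/5)·(4) + (3/5)·(11/2) = 49/10.

49/10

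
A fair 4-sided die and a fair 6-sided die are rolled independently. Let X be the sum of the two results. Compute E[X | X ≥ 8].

26/3

P(X ≥ 8) = 1/4.
Σ over the event: 8·1/8 + 9·1/12 + 10·1/24 = 13/6.
E[X | X ≥ 8] = (13/6) / (1/4) = 26/3.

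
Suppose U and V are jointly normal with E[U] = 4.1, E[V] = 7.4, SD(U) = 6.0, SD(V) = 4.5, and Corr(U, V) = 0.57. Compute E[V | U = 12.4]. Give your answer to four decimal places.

10.9483

The regression of V on U has slope ρ·σ_V/σ_U and passes through (μ_U, μ_V).
E[V | U=12.4] = 7.4 + (0.57)·(4.5/6.0)·(12.4 − (4.1)) = 7.4 + (0.4275)·(8.3) = 10.9483.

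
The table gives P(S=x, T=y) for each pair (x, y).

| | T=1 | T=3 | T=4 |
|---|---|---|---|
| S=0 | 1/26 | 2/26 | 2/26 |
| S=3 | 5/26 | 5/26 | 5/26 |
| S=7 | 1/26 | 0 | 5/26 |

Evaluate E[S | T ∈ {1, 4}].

P(T ∈ {1, 4}) = 19/26.
Σ S·P over the event = 0·(1/26) + 0·(2/26) + 3·(5/26) + 3·(5/26) + 7·(1/26) + 7·(5/26) = 36/13.
E[S | T ∈ {1, 4}] = (36/13) / (19/26) = 72/19.

72/19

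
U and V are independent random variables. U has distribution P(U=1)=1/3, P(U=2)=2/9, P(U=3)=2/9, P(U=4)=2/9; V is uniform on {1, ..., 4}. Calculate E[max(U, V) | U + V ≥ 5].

26/7

P(U + V ≥ 5) = 7/12.
Summing max(U,V)·P(x,y) over outcomes with U + V ≥ 5 gives 13/6.
E[max(U, V) | U + V ≥ 5] = (13/6) / (7/12) = 26/7.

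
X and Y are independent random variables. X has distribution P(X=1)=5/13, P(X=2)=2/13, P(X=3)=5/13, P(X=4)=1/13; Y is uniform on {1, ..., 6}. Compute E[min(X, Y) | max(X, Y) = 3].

P(max(X, Y) = 3) = 11/39.
Summing min(X,Y)·P(x,y) over outcomes with max(X, Y) = 3 gives 1/2.
E[min(X, Y) | max(X, Y) = 3] = (1/2) / (11/39) = 39/22.

39/22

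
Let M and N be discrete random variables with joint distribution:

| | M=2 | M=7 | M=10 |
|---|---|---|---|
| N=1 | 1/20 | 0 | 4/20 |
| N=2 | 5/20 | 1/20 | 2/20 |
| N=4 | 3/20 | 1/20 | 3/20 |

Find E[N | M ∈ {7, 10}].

P(M ∈ {7, 10}) = 11/20.
Σ N·P over the event = 2·(1/20) + 4·(1/20) + 1·(4/20) + 2·(2/20) + 4·(3/20) = 13/10.
E[N | M ∈ {7, 10}] = (13/10) / (11/20) = 26/11.

26/11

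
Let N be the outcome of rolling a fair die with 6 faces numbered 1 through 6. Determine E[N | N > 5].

6

Given N > 5, N is equally likely to be any of {6}.
E[N | N > 5] = (6) / 1 = 6.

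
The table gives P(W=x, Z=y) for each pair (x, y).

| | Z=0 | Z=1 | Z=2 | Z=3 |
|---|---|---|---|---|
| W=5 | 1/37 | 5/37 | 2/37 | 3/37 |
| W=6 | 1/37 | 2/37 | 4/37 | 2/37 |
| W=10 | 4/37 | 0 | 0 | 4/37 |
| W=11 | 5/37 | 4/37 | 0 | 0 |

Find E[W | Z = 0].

106/11

P(Z = 0) = 11/37.
Σ W·P over the event = 5·(1/37) + 6·(1/37) + 10·(4/37) + 11·(5/37) = 106/37.
E[W | Z = 0] = (106/37) / (11/37) = 106/11.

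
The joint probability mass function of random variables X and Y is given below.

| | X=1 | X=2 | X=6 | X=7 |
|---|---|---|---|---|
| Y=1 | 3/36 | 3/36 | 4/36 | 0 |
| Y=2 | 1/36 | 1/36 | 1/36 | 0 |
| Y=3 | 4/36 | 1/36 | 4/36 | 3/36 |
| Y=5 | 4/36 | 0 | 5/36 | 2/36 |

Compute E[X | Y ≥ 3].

99/23

P(Y ≥ 3) = 23/36.
Σ X·P over the event = 1·(4/36) + 1·(4/36) + 2·(1/36) + 6·(4/36) + 6·(5/36) + 7·(3/36) + 7·(2/36) = 11/4.
E[X | Y ≥ 3] = (11/4) / (23/36) = 99/23.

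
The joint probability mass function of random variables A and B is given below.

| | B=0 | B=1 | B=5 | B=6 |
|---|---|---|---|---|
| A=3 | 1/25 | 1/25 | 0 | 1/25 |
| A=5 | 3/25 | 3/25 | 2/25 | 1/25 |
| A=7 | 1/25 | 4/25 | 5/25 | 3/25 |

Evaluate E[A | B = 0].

5

P(B = 0) = 1/5.
Summing A·P(A=x,B=y) over the conditioning event gives 1.
E[A | B = 0] = (1) / (1/5) = 5.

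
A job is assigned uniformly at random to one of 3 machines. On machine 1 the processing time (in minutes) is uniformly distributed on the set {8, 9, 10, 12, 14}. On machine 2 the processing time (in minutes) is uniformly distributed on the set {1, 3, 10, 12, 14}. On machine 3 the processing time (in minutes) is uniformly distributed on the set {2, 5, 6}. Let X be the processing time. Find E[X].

344/45

E[X | machine 1] = (8+9+10+12+14)/5 = 53/5.
E[X | machine 2] = (1+3+10+12+14)/5 = 8.
E[X | machine 3] = (2+5+6)/3 = 13/3.
By the law of total expectation,
E[X] = (1/3)·(53/5) + (1/3)·(8) + (1/3)·(13/3) = 344/45.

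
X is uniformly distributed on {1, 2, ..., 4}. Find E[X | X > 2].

Given X > 2, X is equally likely to be any of {3, 4}.
E[X | X > 2] = (3 + 4) / 2 = 7/2.

7/2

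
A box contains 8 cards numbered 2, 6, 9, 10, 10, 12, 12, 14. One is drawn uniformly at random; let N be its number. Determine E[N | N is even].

66/7

P(N is even) = 7/8.
Σ over the event: 2·1/8 + 6·1/8 + 10·1/4 + 12·1/4 + 14·1/8 = 33/4.
E[N | N is even] = (33/4) / (7/8) = 66/7.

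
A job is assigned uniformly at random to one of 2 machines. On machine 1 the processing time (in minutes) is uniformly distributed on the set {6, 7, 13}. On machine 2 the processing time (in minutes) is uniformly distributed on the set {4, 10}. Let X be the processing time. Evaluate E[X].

47/6

E[X | machine 1] = (6+7+13)/3 = 26/3.
E[X | machine 2] = (4+10)/2 = 7.
By the law of total expectation,
E[X] = (1/2)·(26/3) + (1/2)·(7) = 47/6.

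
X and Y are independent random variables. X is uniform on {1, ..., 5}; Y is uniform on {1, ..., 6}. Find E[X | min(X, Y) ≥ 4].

Outcomes with min(X, Y) ≥ 4: (4,4), (4,5), (4,6), (5,4), (5,5), (5,6), each with probability 1/30.
E[X | min(X, Y) ≥ 4] = (4 + 4 + 4 + 5 + 5 + 5) / 6 = 9/2.

9/2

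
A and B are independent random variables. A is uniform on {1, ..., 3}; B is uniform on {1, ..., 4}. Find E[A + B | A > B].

Outcomes with A > B: (2,1), (3,1), (3,2), each with probability 1/12.
E[A + B | A > B] = (3 + 4 + 5) / 3 = 4.

4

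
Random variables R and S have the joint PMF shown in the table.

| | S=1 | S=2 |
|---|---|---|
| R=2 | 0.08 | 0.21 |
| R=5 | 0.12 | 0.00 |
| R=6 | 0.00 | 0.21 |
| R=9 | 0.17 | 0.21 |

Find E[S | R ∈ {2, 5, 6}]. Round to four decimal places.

1.6774

P(R ∈ {2, 5, 6}) = 0.62.
Σ S·P over the event = 1·(0.08) + 2·(0.21) + 1·(0.12) + 2·(0.21) = 1.04.
E[S | R ∈ {2, 5, 6}] = (1.04) / (0.62) = 1.6774.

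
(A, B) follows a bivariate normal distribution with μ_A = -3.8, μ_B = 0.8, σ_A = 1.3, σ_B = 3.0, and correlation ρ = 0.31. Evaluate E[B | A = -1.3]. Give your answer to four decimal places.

For a bivariate normal, E[B | A=x] = μ_B + ρ·(σ_B/σ_A)·(x − μ_A).
E[B | A=-1.3] = 0.8 + (0.31)·(3.0/1.3)·(-1.3 − (-3.8)) = 0.8 + (0.71538)·(2.5) = 2.5885.

2.5885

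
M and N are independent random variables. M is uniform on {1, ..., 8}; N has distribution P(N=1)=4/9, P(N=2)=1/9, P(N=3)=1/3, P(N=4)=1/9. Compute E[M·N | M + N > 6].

P(M + N > 6) = 37/72.
Summing MN·P(x,y) over outcomes with M + N > 6 gives 269/36.
E[M·N | M + N > 6] = (269/36) / (37/72) = 538/37.

538/37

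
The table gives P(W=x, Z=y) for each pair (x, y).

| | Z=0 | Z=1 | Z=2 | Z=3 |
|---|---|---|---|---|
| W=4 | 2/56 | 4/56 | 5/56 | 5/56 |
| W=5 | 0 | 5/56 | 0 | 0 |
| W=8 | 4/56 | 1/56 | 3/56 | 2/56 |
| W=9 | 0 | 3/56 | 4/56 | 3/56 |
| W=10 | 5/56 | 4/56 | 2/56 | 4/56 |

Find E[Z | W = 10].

P(W = 10) = 15/56.
Summing Z·P(W=x,Z=y) over the conditioning event gives 5/14.
E[Z | W = 10] = (5/14) / (15/56) = 4/3.

4/3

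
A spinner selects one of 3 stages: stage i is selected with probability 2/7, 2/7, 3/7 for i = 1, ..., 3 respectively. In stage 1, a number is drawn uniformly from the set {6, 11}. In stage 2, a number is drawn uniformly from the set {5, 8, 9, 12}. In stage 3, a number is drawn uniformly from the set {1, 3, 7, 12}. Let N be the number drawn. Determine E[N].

205/28

E[N | stage 1] = (6+11)/2 = 17/2.
E[N | stage 2] = (5+8+9+12)/4 = 17/2.
E[N | stage 3] = (1+3+7+12)/4 = 23/4.
By the law of total expectation,
E[N] = (2/7)·(17/2) + (2/7)·(17/2) + (3/7)·(23/4) = 205/28.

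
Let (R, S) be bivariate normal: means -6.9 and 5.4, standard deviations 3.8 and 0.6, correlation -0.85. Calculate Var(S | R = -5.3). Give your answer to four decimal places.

0.0999

For a bivariate normal, Var(S | R=x) = σ_S²(1 − ρ²).
Var(S | R=-5.3) = (0.6)²·(1 − (-0.85)²) = 0.36·0.2775 = 0.0999.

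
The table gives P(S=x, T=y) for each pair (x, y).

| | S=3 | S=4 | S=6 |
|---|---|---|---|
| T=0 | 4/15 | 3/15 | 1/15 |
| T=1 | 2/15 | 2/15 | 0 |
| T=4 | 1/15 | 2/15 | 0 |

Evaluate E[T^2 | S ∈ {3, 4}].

P(S ∈ {3, 4}) = 14/15.
Σ T^2·P over the event = 0·(4/15) + 1·(2/15) + 16·(1/15) + 0·(3/15) + 1·(2/15) + 16·(2/15) = 52/15.
E[T^2 | S ∈ {3, 4}] = (52/15) / (14/15) = 26/7.

26/7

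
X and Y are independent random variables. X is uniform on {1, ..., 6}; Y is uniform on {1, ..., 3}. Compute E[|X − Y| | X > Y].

31/12

P(X > Y) = 2/3.
Summing |X−Y|·P(x,y) over outcomes with X > Y gives 31/18.
E[|X − Y| | X > Y] = (31/18) / (2/3) = 31/12.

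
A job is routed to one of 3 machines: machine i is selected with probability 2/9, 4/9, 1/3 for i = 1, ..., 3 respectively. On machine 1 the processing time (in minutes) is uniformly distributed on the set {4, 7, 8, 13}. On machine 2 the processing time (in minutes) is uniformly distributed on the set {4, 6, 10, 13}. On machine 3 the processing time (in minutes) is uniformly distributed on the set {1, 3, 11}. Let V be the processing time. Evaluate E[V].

64/9

E[V | machine 1] = (4+7+8+13)/4 = 8.
E[V | machine 2] = (4+6+10+13)/4 = 33/4.
E[V | machine 3] = (1+3+11)/3 = 5.
By the law of total expectation,
E[V] = (2/9)·(8) + (4/9)·(33/4) + (1/3)·(5) = 64/9.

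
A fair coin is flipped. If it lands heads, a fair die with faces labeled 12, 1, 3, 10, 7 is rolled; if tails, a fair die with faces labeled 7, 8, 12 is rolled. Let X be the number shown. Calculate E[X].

E[X | heads] = (12+1+3+10+7)/5 = 33/5.
E[X | tails] = (7+8+12)/3 = 9.
By the law of total expectation,
E[X] = (1/2)·(33/5) + (1/2)·(9) = 39/5.

39/5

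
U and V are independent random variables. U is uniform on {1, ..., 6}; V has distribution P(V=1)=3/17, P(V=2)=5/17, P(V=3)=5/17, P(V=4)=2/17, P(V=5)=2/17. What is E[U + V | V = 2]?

11/2

P(V = 2) = 5/17.
Summing (U+V)·P(x,y) over outcomes with V = 2 gives 55/34.
E[U + V | V = 2] = (55/34) / (5/17) = 11/2.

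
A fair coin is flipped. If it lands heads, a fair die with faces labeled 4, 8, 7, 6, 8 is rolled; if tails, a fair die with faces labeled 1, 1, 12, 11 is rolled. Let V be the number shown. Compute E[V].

E[V | heads] = (4+8+7+6+8)/5 = 33/5.
E[V | tails] = (1+1+12+11)/4 = 25/4.
By the law of total expectation,
E[V] = (1/2)·(33/5) + (1/2)·(25/4) = 257/40.

257/40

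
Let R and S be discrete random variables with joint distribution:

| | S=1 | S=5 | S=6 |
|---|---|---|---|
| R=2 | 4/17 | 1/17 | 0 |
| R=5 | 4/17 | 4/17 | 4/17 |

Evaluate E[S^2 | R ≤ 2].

P(R ≤ 2) = 5/17.
Summing S^2·P(R=x,S=y) over the conditioning event gives 29/17.
E[S^2 | R ≤ 2] = (29/17) / (5/17) = 29/5.

29/5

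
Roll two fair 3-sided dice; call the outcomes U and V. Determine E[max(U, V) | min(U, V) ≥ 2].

Outcomes with min(U, V) ≥ 2: (2,2), (2,3), (3,2), (3,3), each with probability 1/9.
E[max(U, V) | min(U, V) ≥ 2] = (2 + 3 + 3 + 3) / 4 = 11/4.

11/4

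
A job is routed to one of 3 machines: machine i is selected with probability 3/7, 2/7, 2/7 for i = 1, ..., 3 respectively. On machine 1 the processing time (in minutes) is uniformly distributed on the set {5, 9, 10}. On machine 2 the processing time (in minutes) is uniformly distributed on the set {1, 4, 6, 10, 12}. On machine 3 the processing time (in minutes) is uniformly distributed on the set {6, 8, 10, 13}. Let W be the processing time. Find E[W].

E[W | machine 1] = (5+9+10)/3 = 8.
E[W | machine 2] = (1+4+6+10+12)/5 = 33/5.
E[W | machine 3] = (6+8+10+13)/4 = 37/4.
By the law of total expectation,
E[W] = (3/7)·(8) + (2/7)·(33/5) + (2/7)·(37/4) = 557/70.

557/70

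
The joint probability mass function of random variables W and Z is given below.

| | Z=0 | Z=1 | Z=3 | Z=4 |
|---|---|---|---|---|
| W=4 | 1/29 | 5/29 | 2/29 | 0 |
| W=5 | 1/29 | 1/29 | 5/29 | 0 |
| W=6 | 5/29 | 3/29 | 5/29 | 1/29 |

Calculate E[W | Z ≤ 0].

P(Z ≤ 0) = 7/29.
Summing W·P(W=x,Z=y) over the conditioning event gives 39/29.
E[W | Z ≤ 0] = (39/29) / (7/29) = 39/7.

39/7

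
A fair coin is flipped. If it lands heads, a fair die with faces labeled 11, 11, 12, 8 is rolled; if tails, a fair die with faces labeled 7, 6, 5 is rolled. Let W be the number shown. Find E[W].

E[W | heads] = (11+11+12+8)/4 = 21/2.
E[W | tails] = (7+6+5)/3 = 6.
E[W] = (1/2)·(21/2) + (1/2)·(6) = 33/4.

33/4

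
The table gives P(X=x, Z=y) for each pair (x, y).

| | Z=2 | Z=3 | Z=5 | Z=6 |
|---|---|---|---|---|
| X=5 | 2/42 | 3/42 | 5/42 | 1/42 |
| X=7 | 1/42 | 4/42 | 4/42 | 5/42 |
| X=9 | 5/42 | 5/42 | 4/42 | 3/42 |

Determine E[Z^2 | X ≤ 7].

P(X ≤ 7) = 25/42.
Summing Z^2·P(X=x,Z=y) over the conditioning event gives 86/7.
E[Z^2 | X ≤ 7] = (86/7) / (25/42) = 516/25.

516/25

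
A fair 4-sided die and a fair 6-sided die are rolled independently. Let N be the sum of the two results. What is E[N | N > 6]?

P(N > 6) = 5/12.
Σ over the event: 7·1/6 + 8·1/8 + 9·1/12 + 10·1/24 = 10/3.
E[N | N > 6] = (10/3) / (5/12) = 8.

8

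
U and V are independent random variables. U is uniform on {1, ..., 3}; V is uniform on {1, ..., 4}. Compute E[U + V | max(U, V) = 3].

24/5

Outcomes with max(U, V) = 3: (1,3), (2,3), (3,1), (3,2), (3,3), each with probability 1/12.
E[U + V | max(U, V) = 3] = (4 + 5 + 4 + 5 + 6) / 5 = 24/5.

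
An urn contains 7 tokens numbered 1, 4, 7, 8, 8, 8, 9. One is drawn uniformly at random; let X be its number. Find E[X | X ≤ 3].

1

P(X ≤ 3) = 1/7.
Σ over the event: 1·1/7 = 1/7.
E[X | X ≤ 3] = (1/7) / (1/7) = 1.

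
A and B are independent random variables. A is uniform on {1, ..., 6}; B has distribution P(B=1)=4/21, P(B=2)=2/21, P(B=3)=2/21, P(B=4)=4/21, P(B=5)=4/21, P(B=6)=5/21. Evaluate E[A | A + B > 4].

P(A + B > 4) = 6/7.
Summing A·P(x,y) over outcomes with A + B > 4 gives 409/126.
E[A | A + B > 4] = (409/126) / (6/7) = 409/108.

409/108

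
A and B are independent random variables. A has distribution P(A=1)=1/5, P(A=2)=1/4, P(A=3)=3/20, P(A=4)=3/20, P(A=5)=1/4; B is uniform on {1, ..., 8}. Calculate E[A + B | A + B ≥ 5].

P(A + B ≥ 5) = 27/32.
Summing (A+B)·P(x,y) over outcomes with A + B ≥ 5 gives 1117/160.
E[A + B | A + B ≥ 5] = (1117/160) / (27/32) = 1117/135.

1117/135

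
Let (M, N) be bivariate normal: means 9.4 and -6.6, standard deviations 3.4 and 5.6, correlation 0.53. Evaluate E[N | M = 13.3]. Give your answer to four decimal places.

E[N | M=x] = μ_N + ρ(σ_N/σ_M)(x − μ_M) for jointly normal variables.
E[N | M=13.3] = -6.6 + (0.53)·(5.6/3.4)·(13.3 − (9.4)) = -6.6 + (0.87294)·(3.9) = -3.1955.

-3.1955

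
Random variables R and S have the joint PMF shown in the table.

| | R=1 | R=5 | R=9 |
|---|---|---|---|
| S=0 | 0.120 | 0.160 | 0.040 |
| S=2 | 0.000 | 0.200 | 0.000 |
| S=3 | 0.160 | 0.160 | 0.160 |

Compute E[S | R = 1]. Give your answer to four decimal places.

P(R = 1) = 0.280.
Σ S·P over the event = 0·(0.120) + 3·(0.160) = 0.480.
E[S | R = 1] = (0.480) / (0.280) = 1.7143.

1.7143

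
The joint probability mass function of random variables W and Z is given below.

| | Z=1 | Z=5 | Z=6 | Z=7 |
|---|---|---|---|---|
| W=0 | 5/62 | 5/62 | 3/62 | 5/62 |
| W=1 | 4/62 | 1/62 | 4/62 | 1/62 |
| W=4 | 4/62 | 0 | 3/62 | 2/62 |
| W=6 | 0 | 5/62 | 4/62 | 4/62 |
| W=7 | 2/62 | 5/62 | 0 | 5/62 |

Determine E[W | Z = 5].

33/8

P(Z = 5) = 8/31.
Summing W·P(W=x,Z=y) over the conditioning event gives 33/31.
E[W | Z = 5] = (33/31) / (8/31) = 33/8.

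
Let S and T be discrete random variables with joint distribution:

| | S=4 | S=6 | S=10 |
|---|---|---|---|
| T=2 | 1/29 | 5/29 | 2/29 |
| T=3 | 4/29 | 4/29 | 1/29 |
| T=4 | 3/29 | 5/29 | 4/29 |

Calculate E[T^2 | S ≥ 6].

P(S ≥ 6) = 21/29.
Σ T^2·P over the event = 4·(5/29) + 9·(4/29) + 16·(5/29) + 4·(2/29) + 9·(1/29) + 16·(4/29) = 217/29.
E[T^2 | S ≥ 6] = (217/29) / (21/29) = 31/3.

31/3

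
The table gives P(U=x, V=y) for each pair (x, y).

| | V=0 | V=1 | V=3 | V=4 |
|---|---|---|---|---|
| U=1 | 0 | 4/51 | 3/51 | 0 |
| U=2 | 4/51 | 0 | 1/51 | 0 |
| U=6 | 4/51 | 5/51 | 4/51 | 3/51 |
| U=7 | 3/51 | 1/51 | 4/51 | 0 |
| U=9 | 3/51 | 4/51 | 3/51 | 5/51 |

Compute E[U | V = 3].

P(V = 3) = 5/17.
Σ U·P over the event = 1·(3/51) + 2·(1/51) + 6·(4/51) + 7·(4/51) + 9·(3/51) = 28/17.
E[U | V = 3] = (28/17) / (5/17) = 28/5.

28/5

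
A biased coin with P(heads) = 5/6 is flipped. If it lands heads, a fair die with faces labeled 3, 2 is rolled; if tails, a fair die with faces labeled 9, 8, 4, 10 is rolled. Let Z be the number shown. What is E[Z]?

27/8

E[Z | heads] = (3+2)/2 = 5/2.
E[Z | tails] = (9+8+4+10)/4 = 31/4.
By the law of total expectation,
E[Z] = (5/6)·(5/2) + (1/6)·(31/4) = 27/8.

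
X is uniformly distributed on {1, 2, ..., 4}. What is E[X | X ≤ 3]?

Given X ≤ 3, X is equally likely to be any of {1, 2, 3}.
E[X | X ≤ 3] = (1 + 2 + 3) / 3 = 2.

2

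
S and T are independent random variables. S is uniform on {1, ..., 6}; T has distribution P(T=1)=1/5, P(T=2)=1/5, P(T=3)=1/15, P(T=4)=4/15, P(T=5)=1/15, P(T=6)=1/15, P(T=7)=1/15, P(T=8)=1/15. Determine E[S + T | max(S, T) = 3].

14/3

P(max(S, T) = 3) = 1/10.
Summing (S+T)·P(x,y) over outcomes with max(S, T) = 3 gives 7/15.
E[S + T | max(S, T) = 3] = (7/15) / (1/10) = 14/3.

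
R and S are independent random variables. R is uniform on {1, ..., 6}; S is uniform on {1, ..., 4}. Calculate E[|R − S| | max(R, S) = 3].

6/5

Outcomes with max(R, S) = 3: (1,3), (2,3), (3,1), (3,2), (3,3), each with probability 1/24.
E[|R − S| | max(R, S) = 3] = (2 + 1 + 2 + 1 + 0) / 5 = 6/5.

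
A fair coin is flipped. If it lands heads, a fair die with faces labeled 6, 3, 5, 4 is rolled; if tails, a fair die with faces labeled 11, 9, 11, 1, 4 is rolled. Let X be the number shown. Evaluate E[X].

117/20

E[X | heads] = (6+3+5+4)/4 = 9/2.
E[X | tails] = (11+9+11+1+4)/5 = 36/5.
By the law of total expectation,
E[X] = (1/2)·(9/2) + (1/2)·(36/5) = 117/20.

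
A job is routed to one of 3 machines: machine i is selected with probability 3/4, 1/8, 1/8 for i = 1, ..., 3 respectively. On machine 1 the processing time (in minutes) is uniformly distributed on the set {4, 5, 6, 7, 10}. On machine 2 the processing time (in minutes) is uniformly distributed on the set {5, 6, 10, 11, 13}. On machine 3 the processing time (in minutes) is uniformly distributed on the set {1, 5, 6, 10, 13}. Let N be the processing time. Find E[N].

34/5

E[N | machine 1] = (4+5+6+7+10)/5 = 32/5.
E[N | machine 2] = (5+6+10+11+13)/5 = 9.
E[N | machine 3] = (1+5+6+10+13)/5 = 7.
E[N] = (3/4)·(32/5) + (1/8)·(9) + (1/8)·(7) = 34/5.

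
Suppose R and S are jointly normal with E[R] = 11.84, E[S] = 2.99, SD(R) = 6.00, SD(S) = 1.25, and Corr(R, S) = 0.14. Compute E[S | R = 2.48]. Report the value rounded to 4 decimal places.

The regression of S on R has slope ρ·σ_S/σ_R and passes through (μ_R, μ_S).
E[S | R=2.48] = 2.99 + (0.14)·(1.25/6.00)·(2.48 − (11.84)) = 2.99 + (0.029167)·(-9.36) = 2.7170.

2.7170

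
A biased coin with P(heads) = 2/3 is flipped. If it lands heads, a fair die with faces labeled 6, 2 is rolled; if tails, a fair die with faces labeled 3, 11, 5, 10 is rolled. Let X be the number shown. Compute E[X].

E[X | heads] = (6+2)/2 = 4.
E[X | tails] = (3+11+5+10)/4 = 29/4.
By the law of total expectation,
E[X] = (2/3)·(4) + (1/3)·(29/4) = 61/12.

61/12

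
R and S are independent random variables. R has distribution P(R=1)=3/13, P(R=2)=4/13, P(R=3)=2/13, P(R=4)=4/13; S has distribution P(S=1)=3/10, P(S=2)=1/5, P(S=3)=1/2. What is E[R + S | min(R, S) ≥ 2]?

40/7

P(min(R, S) ≥ 2) = 7/13.
Summing (R+S)·P(x,y) over outcomes with min(R, S) ≥ 2 gives 40/13.
E[R + S | min(R, S) ≥ 2] = (40/13) / (7/13) = 40/7.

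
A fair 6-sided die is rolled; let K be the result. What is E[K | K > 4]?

11/2

Given K > 4, K is equally likely to be any of {5, 6}.
E[K | K > 4] = (5 + 6) / 2 = 11/2.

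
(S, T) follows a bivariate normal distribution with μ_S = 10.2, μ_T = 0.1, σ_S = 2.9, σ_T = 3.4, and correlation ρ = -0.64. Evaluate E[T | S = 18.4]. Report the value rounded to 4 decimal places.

-6.0528

E[T | S=x] = μ_T + ρ(σ_T/σ_S)(x − μ_S) for jointly normal variables.
E[T | S=18.4] = 0.1 + (-0.64)·(3.4/2.9)·(18.4 − (10.2)) = 0.1 + (-0.75034)·(8.2) = -6.0528.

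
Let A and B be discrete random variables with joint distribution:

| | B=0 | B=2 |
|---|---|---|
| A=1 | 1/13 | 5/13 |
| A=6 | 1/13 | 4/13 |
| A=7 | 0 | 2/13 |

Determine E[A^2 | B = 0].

P(B = 0) = 2/13.
Σ A^2·P over the event = 1·(1/13) + 36·(1/13) = 37/13.
E[A^2 | B = 0] = (37/13) / (2/13) = 37/2.

37/2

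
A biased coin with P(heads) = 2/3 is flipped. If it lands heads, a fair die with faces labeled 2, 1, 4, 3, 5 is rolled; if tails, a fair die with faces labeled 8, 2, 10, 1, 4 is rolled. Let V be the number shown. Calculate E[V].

E[V | heads] = (2+1+4+3+5)/5 = 3.
E[V | tails] = (8+2+10+1+4)/5 = 5.
By the law of total expectation,
E[V] = (2/3)·(3) + (1/3)·(5) = 11/3.

11/3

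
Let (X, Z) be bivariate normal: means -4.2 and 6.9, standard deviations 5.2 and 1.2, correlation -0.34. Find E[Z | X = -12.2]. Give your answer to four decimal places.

7.5277

For a bivariate normal, E[Z | X=x] = μ_Z + ρ·(σ_Z/σ_X)·(x − μ_X).
E[Z | X=-12.2] = 6.9 + (-0.34)·(1.2/5.2)·(-12.2 − (-4.2)) = 6.9 + (-0.078462)·(-8) = 7.5277.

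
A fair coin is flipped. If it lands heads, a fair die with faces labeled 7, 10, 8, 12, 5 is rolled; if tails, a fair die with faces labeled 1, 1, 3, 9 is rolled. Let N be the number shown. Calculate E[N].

E[N | heads] = (7+10+8+12+5)/5 = 42/5.
E[N | tails] = (1+1+3+9)/4 = 7/2.
E[N] = (1/2)·(42/5) + (1/2)·(7/2) = 119/20.

119/20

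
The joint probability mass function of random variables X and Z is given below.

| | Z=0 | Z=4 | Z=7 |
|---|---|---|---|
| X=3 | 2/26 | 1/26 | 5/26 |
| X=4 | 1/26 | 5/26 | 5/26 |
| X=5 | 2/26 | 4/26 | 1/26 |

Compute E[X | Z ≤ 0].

P(Z ≤ 0) = 5/26.
Σ X·P over the event = 3·(2/26) + 4·(1/26) + 5·(2/26) = 10/13.
E[X | Z ≤ 0] = (10/13) / (5/26) = 4.

4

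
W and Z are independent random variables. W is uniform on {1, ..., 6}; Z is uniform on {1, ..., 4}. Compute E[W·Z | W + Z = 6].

Outcomes with W + Z = 6: (2,4), (3,3), (4,2), (5,1), each with probability 1/24.
E[W·Z | W + Z = 6] = (8 + 9 + 8 + 5) / 4 = 15/2.

15/2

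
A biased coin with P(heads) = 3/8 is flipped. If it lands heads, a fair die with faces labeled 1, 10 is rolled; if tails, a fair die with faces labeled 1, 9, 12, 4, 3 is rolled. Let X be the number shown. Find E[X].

E[X | heads] = (1+10)/2 = 11/2.
E[X | tails] = (1+9+12+4+3)/5 = 29/5.
E[X] = (3/8)·(11/2) + (5/8)·(29/5) = 91/16.

91/16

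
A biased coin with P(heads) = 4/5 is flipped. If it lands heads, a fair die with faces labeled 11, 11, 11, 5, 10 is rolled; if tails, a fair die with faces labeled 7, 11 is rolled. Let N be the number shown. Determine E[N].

237/25

E[N | heads] = (11+11+11+5+10)/5 = 48/5.
E[N | tails] = (7+11)/2 = 9.
By the law of total expectation,
E[N] = (4/5)·(48/5) + (1/5)·(9) = 237/25.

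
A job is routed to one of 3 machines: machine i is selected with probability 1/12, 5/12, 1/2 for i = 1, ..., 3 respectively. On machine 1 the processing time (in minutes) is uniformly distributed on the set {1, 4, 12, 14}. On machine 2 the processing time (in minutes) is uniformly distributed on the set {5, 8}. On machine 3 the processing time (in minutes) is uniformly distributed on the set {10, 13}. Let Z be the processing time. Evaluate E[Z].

437/48

E[Z | machine 1] = (1+4+12+14)/4 = 31/4.
E[Z | machine 2] = (5+8)/2 = 13/2.
E[Z | machine 3] = (10+13)/2 = 23/2.
E[Z] = (1/12)·(31/4) + (5/12)·(13/2) + (1/2)·(23/2) = 437/48.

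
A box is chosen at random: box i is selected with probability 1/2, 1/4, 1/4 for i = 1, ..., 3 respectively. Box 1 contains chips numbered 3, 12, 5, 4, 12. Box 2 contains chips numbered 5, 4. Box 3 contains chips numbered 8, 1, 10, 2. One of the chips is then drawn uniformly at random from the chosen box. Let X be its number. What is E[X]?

483/80

E[X | box 1] = (3+12+5+4+12)/5 = 36/5.
E[X | box 2] = (5+4)/2 = 9/2.
E[X | box 3] = (8+1+10+2)/4 = 21/4.
By the law of total expectation,
E[X] = (1/2)·(36/5) + (1/4)·(9/2) + (1/4)·(21/4) = 483/80.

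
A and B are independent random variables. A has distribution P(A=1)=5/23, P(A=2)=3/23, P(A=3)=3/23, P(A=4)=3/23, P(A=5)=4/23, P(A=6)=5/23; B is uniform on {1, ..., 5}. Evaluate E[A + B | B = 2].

P(B = 2) = 1/5.
Summing (A+B)·P(x,y) over outcomes with B = 2 gives 128/115.
E[A + B | B = 2] = (128/115) / (1/5) = 128/23.

128/23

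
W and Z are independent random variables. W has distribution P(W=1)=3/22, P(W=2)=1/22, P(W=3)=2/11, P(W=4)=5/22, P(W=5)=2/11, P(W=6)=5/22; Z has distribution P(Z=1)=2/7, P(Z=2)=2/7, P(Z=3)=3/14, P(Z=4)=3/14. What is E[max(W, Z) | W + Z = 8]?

240/47

P(W + Z = 8) = 47/308.
Summing max(W,Z)·P(x,y) over outcomes with W + Z = 8 gives 60/77.
E[max(W, Z) | W + Z = 8] = (60/77) / (47/308) = 240/47.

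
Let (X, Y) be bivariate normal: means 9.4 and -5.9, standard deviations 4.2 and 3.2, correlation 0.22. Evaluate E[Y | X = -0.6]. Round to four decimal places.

-7.5762

E[Y | X=x] = μ_Y + ρ(σ_Y/σ_X)(x − μ_X) for jointly normal variables.
E[Y | X=-0.6] = -5.9 + (0.22)·(3.2/4.2)·(-0.6 − (9.4)) = -5.9 + (0.16762)·(-10) = -7.5762.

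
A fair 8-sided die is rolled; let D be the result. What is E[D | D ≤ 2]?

3/2

Given D ≤ 2, D is equally likely to be any of {1, 2}.
E[D | D ≤ 2] = (1 + 2) / 2 = 3/2.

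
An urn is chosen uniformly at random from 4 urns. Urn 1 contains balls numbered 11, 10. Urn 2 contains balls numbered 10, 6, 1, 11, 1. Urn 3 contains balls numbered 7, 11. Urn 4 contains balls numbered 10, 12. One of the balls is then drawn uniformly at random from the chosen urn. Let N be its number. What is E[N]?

E[N | urn 1] = (11+10)/2 = 21/2.
E[N | urn 2] = (10+6+1+11+1)/5 = 29/5.
E[N | urn 3] = (7+11)/2 = 9.
E[N | urn 4] = (10+12)/2 = 11.
E[N] = (1/4)·(21/2) + (1/4)·(29/5) + (1/4)·(9) + (1/4)·(11) = 363/40.

363/40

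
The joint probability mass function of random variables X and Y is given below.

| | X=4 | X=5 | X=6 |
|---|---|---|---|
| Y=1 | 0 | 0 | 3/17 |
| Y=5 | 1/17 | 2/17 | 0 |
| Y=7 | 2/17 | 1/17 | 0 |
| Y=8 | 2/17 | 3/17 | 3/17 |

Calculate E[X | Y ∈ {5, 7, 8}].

34/7

P(Y ∈ {5, 7, 8}) = 14/17.
Σ X·P over the event = 4·(1/17) + 4·(2/17) + 4·(2/17) + 5·(2/17) + 5·(1/17) + 5·(3/17) + 6·(3/17) = 4.
E[X | Y ∈ {5, 7, 8}] = (4) / (14/17) = 34/7.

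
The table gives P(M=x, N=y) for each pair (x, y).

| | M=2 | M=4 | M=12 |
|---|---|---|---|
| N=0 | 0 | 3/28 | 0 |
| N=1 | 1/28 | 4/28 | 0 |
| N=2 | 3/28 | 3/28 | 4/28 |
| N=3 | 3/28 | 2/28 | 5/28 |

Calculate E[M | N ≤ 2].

P(N ≤ 2) = 9/14.
Summing M·P(M=x,N=y) over the conditioning event gives 24/7.
E[M | N ≤ 2] = (24/7) / (9/14) = 16/3.

16/3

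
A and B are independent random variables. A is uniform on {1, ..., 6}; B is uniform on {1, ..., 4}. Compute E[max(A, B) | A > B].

P(A > B) = 7/12.
Summing max(A,B)·P(x,y) over outcomes with A > B gives 8/3.
E[max(A, B) | A > B] = (8/3) / (7/12) = 32/7.

32/7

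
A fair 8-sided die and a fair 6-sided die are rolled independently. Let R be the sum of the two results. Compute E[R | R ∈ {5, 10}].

70/9

P(R ∈ {5, 10}) = 3/16.
Σ over the event: 5·1/12 + 10·5/48 = 35/24.
E[R | R ∈ {5, 10}] = (35/24) / (3/16) = 70/9.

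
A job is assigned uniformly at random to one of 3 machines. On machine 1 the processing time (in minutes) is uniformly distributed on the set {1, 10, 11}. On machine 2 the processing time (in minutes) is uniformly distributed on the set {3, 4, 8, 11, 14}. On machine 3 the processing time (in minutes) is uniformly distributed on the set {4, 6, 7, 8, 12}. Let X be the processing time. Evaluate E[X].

341/45

E[X | machine 1] = (1+10+11)/3 = 22/3.
E[X | machine 2] = (3+4+8+11+14)/5 = 8.
E[X | machine 3] = (4+6+7+8+12)/5 = 37/5.
By the law of total expectation,
E[X] = (1/3)·(22/3) + (1/3)·(8) + (1/3)·(37/5) = 341/45.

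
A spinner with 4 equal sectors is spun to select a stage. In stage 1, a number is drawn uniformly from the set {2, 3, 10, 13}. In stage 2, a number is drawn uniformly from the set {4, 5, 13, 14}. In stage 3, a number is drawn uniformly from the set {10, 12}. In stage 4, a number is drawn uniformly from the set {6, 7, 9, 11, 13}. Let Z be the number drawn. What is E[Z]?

181/20

E[Z | stage 1] = (2+3+10+13)/4 = 7.
E[Z | stage 2] = (4+5+13+14)/4 = 9.
E[Z | stage 3] = (10+12)/2 = 11.
E[Z | stage 4] = (6+7+9+11+13)/5 = 46/5.
By the law of total expectation,
E[Z] = (1/4)·(7) + (1/4)·(9) + (1/4)·(11) + (1/4)·(46/5) = 181/20.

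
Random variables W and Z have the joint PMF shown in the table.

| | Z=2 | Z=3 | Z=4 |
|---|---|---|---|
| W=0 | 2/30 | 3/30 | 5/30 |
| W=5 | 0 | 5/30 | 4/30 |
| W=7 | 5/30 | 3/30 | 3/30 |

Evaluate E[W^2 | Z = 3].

272/11

P(Z = 3) = 11/30.
Σ W^2·P over the event = 0·(3/30) + 25·(5/30) + 49·(3/30) = 136/15.
E[W^2 | Z = 3] = (136/15) / (11/30) = 272/11.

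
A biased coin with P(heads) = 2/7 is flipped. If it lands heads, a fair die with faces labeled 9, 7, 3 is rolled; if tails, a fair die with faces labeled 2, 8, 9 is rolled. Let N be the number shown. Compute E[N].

19/3

E[N | heads] = (9+7+3)/3 = 19/3.
E[N | tails] = (2+8+9)/3 = 19/3.
E[N] = (2/7)·(19/3) + (5/7)·(19/3) = 19/3.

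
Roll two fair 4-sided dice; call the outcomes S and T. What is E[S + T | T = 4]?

P(T = 4) = 1/4.
Summing (S+T)·P(x,y) over outcomes with T = 4 gives 13/8.
E[S + T | T = 4] = (13/8) / (1/4) = 13/2.

13/2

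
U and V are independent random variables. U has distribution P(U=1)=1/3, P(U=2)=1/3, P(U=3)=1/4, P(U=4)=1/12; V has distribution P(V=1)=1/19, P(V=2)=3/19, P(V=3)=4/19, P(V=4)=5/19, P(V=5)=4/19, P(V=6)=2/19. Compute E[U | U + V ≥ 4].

P(U + V ≥ 4) = 52/57.
Summing U·P(x,y) over outcomes with U + V ≥ 4 gives 451/228.
E[U | U + V ≥ 4] = (451/228) / (52/57) = 451/208.

451/208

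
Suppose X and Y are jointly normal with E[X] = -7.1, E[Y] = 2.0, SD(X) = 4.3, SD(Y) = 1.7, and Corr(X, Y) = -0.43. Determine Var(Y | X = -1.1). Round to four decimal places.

2.3556

For a bivariate normal, Var(Y | X=x) = σ_Y²(1 − ρ²).
Var(Y | X=-1.1) = (1.7)²·(1 − (-0.43)²) = 2.89·0.8151 = 2.3556.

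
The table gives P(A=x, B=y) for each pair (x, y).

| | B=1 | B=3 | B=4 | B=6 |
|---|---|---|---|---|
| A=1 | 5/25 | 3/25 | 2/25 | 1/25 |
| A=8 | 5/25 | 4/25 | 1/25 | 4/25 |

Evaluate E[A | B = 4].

P(B = 4) = 3/25.
Σ A·P over the event = 1·(2/25) + 8·(1/25) = 2/5.
E[A | B = 4] = (2/5) / (3/25) = 10/3.

10/3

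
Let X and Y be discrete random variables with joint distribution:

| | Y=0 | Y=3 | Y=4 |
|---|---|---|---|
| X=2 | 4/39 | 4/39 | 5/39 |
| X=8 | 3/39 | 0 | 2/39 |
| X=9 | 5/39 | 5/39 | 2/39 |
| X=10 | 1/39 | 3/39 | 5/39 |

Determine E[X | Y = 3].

83/12

P(Y = 3) = 4/13.
Σ X·P over the event = 2·(4/39) + 9·(5/39) + 10·(3/39) = 83/39.
E[X | Y = 3] = (83/39) / (4/13) = 83/12.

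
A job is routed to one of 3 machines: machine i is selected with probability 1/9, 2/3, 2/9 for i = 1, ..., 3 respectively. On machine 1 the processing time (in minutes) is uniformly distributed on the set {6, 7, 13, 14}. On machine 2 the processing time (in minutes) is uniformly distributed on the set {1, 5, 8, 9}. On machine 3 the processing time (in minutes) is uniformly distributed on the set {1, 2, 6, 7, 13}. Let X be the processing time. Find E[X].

187/30

E[X | machine 1] = (6+7+13+14)/4 = 10.
E[X | machine 2] = (1+5+8+9)/4 = 23/4.
E[X | machine 3] = (1+2+6+7+13)/5 = 29/5.
By the law of total expectation,
E[X] = (1/9)·(10) + (2/3)·(23/4) + (2/9)·(29/5) = 187/30.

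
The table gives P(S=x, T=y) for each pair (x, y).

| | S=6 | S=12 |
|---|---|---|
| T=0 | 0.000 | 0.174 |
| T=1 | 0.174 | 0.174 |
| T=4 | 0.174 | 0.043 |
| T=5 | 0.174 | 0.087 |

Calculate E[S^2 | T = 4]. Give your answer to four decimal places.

57.4009

P(T = 4) = 0.217.
Σ S^2·P over the event = 36·(0.174) + 144·(0.043) = 12.456.
E[S^2 | T = 4] = (12.456) / (0.217) = 57.4009.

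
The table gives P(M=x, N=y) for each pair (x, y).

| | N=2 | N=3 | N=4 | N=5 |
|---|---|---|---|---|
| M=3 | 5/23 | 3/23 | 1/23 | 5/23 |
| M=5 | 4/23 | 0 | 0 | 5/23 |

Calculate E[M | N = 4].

3

P(N = 4) = 1/23.
Σ M·P over the event = 3·(1/23) = 3/23.
E[M | N = 4] = (3/23) / (1/23) = 3.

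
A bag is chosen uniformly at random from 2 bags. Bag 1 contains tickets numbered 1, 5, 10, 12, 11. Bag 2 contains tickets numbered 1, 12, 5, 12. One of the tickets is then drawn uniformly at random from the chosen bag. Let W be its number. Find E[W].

E[W | bag 1] = (1+5+10+12+11)/5 = 39/5.
E[W | bag 2] = (1+12+5+12)/4 = 15/2.
By the law of total expectation,
E[W] = (1/2)·(39/5) + (1/2)·(15/2) = 153/20.

153/20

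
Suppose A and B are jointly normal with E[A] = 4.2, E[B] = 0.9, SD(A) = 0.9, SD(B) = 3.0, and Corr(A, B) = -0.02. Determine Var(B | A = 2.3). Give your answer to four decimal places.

8.9964

For a bivariate normal, Var(B | A=x) = σ_B²(1 − ρ²).
Var(B | A=2.3) = (3.0)²·(1 − (-0.02)²) = 9·0.9996 = 8.9964.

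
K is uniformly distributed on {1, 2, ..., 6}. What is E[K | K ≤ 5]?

Given K ≤ 5, K is equally likely to be any of {1, 2, 3, 4, 5}.
E[K | K ≤ 5] = (1 + 2 + 3 + 4 + 5) / 5 = 3.

3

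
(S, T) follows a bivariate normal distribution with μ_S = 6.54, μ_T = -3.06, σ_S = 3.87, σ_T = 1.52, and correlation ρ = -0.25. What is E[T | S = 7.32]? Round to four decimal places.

-3.1366

For a bivariate normal, E[T | S=x] = μ_T + ρ·(σ_T/σ_S)·(x − μ_S).
E[T | S=7.32] = -3.06 + (-0.25)·(1.52/3.87)·(7.32 − (6.54)) = -3.06 + (-0.098191)·(0.78) = -3.1366.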